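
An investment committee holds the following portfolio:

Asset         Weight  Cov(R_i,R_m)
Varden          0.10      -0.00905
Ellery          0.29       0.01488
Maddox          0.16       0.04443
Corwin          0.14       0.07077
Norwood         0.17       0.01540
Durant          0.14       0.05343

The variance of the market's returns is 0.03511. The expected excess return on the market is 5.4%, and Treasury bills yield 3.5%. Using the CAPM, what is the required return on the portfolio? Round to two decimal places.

β_Varden = -0.00905 / 0.03511 = -0.2578
β_Ellery = 0.01488 / 0.03511 = 0.4238
β_Maddox = 0.04443 / 0.03511 = 1.2655
β_Corwin = 0.07077 / 0.03511 = 2.0157
β_Norwood = 0.01540 / 0.03511 = 0.4386
β_Durant = 0.05343 / 0.03511 = 1.5218
β_P = Σ w_i β_i = 0.10×-0.2578 + 0.29×0.4238 + 0.16×1.2655 + 0.14×2.0157 + 0.17×0.4386 + 0.14×1.5218 = 0.8694
E(R_P) = R_f + β_P × MRP = 3.5% + 0.8694 × 5.4% = 8.19%

8.19%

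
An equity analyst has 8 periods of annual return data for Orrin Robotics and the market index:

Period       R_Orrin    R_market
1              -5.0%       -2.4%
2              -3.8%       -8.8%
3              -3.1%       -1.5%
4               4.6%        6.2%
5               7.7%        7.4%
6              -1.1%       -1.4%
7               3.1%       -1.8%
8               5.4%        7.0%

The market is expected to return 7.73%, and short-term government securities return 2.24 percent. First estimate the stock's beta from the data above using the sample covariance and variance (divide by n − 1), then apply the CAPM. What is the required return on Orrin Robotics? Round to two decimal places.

Mean R_i = (-5.0 − 3.8 − 3.1 + 4.6 + 7.7 − 1.1 + 3.1 + 5.4) / 8 = 0.9750%
Mean R_m = (-2.4 − 8.8 − 1.5 + 6.2 + 7.4 − 1.4 − 1.8 + 7.0) / 8 = 0.5875%
Σ(R_i − R̄_i)(R_m − R̄_m) = 164.7675  ⇒  Cov = 164.7675 / 7 = 23.5382
Σ(R_m − R̄_m)² = 230.0888  ⇒  Var(R_m) = 230.0888 / 7 = 32.8698
β = Cov / Var(R_m) = 23.5382 / 32.8698 = 0.7161
MRP = 7.73% − 2.24% = 5.49%
E(R) = R_f + β × MRP = 2.24% + 0.7161 × 5.49% = 6.17%

6.17%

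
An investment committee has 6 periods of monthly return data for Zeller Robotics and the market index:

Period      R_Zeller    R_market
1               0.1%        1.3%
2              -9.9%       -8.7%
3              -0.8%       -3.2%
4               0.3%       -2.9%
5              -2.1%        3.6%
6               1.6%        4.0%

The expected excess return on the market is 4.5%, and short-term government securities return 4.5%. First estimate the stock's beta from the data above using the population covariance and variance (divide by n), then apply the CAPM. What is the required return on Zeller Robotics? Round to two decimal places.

Mean R_i = (0.1 − 9.9 − 0.8 + 0.3 − 2.1 + 1.6) / 6 = -1.8000%
Mean R_m = (1.3 − 8.7 − 3.2 − 2.9 + 3.6 + 4.0) / 6 = -0.9833%
Σ(R_i − R̄_i)(R_m − R̄_m) = 76.1700  ⇒  Cov = 76.1700 / 6 = 12.6950
Σ(R_m − R̄_m)² = 119.1883  ⇒  Var(R_m) = 119.1883 / 6 = 19.8647
β = Cov / Var(R_m) = 12.6950 / 19.8647 = 0.6391
E(R) = R_f + β × MRP = 4.5% + 0.6391 × 4.5% = 7.38%

7.38%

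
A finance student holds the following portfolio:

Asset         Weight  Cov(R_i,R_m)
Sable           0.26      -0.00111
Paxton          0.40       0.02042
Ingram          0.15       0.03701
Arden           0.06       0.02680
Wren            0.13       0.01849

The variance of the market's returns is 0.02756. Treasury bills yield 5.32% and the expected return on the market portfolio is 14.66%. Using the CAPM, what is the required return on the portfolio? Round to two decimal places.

β_Sable = -0.00111 / 0.02756 = -0.0403
β_Paxton = 0.02042 / 0.02756 = 0.7409
β_Ingram = 0.03701 / 0.02756 = 1.3429
β_Arden = 0.02680 / 0.02756 = 0.9724
β_Wren = 0.01849 / 0.02756 = 0.6709
β_P = Σ w_i β_i = 0.26×-0.0403 + 0.40×0.7409 + 0.15×1.3429 + 0.06×0.9724 + 0.13×0.6709 = 0.6329
MRP = 14.66% − 5.32% = 9.34%
E(R_P) = R_f + β_P × MRP = 5.32% + 0.6329 × 9.34% = 11.23%

11.23%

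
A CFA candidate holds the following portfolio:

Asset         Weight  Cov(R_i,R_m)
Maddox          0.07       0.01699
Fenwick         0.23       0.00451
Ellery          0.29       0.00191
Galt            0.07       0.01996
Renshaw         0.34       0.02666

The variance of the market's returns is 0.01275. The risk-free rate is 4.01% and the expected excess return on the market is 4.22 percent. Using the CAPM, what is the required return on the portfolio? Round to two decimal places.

8.39%

β_Maddox = 0.01699 / 0.01275 = 1.3325
β_Fenwick = 0.00451 / 0.01275 = 0.3537
β_Ellery = 0.00191 / 0.01275 = 0.1498
β_Galt = 0.01996 / 0.01275 = 1.5655
β_Renshaw = 0.02666 / 0.01275 = 2.0910
β_P = Σ w_i β_i = 0.07×1.3325 + 0.23×0.3537 + 0.29×0.1498 + 0.07×1.5655 + 0.34×2.0910 = 1.0386
E(R_P) = R_f + β_P × MRP = 4.01% + 1.0386 × 4.22% = 8.39%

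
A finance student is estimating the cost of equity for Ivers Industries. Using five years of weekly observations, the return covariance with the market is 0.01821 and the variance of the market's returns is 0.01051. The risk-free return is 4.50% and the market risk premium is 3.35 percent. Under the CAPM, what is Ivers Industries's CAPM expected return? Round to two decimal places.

β = Cov(R_i, R_m) / Var(R_m) = 0.01821 / 0.01051 = 1.7326
E(R) = R_f + β × MRP = 4.50% + 1.7326 × 3.35% = 10.30%

10.30%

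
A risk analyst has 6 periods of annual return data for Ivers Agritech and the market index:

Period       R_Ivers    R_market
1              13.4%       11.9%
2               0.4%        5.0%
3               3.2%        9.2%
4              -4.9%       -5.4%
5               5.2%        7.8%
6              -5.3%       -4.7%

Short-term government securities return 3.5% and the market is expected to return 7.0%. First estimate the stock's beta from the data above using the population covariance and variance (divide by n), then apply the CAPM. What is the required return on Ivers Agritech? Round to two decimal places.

6.56%

Mean R_i = (13.4 + 0.4 + 3.2 − 4.9 + 5.2 − 5.3) / 6 = 2.0000%
Mean R_m = (11.9 + 5.0 + 9.2 − 5.4 + 7.8 − 4.7) / 6 = 3.9667%
Σ(R_i − R̄_i)(R_m − R̄_m) = 235.2300  ⇒  Cov = 235.2300 / 6 = 39.2050
Σ(R_m − R̄_m)² = 268.9333  ⇒  Var(R_m) = 268.9333 / 6 = 44.8222
β = Cov / Var(R_m) = 39.2050 / 44.8222 = 0.8747
MRP = 7.0% − 3.5% = 3.50%
E(R) = R_f + β × MRP = 3.5% + 0.8747 × 3.5% = 6.56%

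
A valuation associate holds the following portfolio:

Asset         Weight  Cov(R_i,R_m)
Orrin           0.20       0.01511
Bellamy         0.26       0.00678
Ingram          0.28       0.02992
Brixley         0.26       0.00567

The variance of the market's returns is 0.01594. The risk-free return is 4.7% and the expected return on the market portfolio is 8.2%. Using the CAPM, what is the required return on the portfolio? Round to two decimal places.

7.91%

β_Orrin = 0.01511 / 0.01594 = 0.9479
β_Bellamy = 0.00678 / 0.01594 = 0.4253
β_Ingram = 0.02992 / 0.01594 = 1.8770
β_Brixley = 0.00567 / 0.01594 = 0.3557
β_P = Σ w_i β_i = 0.20×0.9479 + 0.26×0.4253 + 0.28×1.8770 + 0.26×0.3557 = 0.9182
MRP = 8.2% − 4.7% = 3.50%
E(R_P) = R_f + β_P × MRP = 4.7% + 0.9182 × 3.5% = 7.91%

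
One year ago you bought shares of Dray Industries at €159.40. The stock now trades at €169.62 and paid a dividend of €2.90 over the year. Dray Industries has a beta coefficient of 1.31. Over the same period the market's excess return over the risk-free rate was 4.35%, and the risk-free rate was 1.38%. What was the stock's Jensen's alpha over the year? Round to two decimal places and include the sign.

+1.15%

Realised HPR = (P1 + D1 − P0) / P0 = (169.62 + 2.90 − 159.40) / 159.40 = 13.12 / 159.40 = 8.2309%
CAPM required = R_f + β·MRP = 1.38% + 1.31 × 4.35% = 7.0785%
α = realised − required = 8.2309% − 7.0785% = +1.15%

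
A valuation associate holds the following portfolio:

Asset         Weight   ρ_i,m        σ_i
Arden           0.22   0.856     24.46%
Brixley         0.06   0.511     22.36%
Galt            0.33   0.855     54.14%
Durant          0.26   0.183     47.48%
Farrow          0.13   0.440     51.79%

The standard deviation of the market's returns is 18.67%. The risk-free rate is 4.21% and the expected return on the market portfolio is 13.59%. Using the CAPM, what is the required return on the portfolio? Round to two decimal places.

β_Arden = 0.856 × 24.46% / 18.67% = 1.1215
β_Brixley = 0.511 × 22.36% / 18.67% = 0.6120
β_Galt = 0.855 × 54.14% / 18.67% = 2.4794
β_Durant = 0.183 × 47.48% / 18.67% = 0.4654
β_Farrow = 0.440 × 51.79% / 18.67% = 1.2205
β_P = Σ w_i β_i = 0.22×1.1215 + 0.06×0.6120 + 0.33×2.4794 + 0.26×0.4654 + 0.13×1.2205 = 1.3813
MRP = 13.59% − 4.21% = 9.38%
E(R_P) = R_f + β_P × MRP = 4.21% + 1.3813 × 9.38% = 17.17%

17.17%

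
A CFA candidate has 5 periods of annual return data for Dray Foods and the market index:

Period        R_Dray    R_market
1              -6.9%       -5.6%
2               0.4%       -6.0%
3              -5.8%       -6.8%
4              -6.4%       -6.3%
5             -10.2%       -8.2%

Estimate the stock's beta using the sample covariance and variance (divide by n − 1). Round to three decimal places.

Mean R_i = (-6.9 + 0.4 − 5.8 − 6.4 − 10.2) / 5 = -5.7800%
Mean R_m = (-5.6 − 6.0 − 6.8 − 6.3 − 8.2) / 5 = -6.5800%
Σ(R_i − R̄_i)(R_m − R̄_m) = 9.4780  ⇒  Cov = 9.4780 / 4 = 2.3695
Σ(R_m − R̄_m)² = 4.0480  ⇒  Var(R_m) = 4.0480 / 4 = 1.0120
β = Cov / Var(R_m) = 2.3695 / 1.0120 = 2.3414

2.341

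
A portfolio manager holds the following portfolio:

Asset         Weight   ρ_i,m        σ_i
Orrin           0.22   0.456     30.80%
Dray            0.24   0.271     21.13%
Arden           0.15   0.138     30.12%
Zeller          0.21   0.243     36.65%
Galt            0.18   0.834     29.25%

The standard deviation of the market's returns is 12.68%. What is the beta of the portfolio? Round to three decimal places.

0.895

β_Orrin = 0.456 × 30.80% / 12.68% = 1.1076
β_Dray = 0.271 × 21.13% / 12.68% = 0.4516
β_Arden = 0.138 × 30.12% / 12.68% = 0.3278
β_Zeller = 0.243 × 36.65% / 12.68% = 0.7024
β_Galt = 0.834 × 29.25% / 12.68% = 1.9239
β_P = Σ w_i β_i = 0.22×1.1076 + 0.24×0.4516 + 0.15×0.3278 + 0.21×0.7024 + 0.18×1.9239 = 0.8950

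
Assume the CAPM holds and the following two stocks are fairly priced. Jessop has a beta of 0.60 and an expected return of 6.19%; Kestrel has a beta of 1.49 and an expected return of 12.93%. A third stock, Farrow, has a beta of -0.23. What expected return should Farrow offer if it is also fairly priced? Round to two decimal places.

-0.10%

MRP (SML slope) = (12.93% − 6.19%) / (1.49 − 0.60) = 6.74% / 0.89 = 7.5730%
R_f (intercept) = 6.19% − 0.60 × 7.5730% = 1.6462%
E(R_Farrow) = R_f + β × MRP = 1.6462% + -0.23 × 7.5730% = -0.10%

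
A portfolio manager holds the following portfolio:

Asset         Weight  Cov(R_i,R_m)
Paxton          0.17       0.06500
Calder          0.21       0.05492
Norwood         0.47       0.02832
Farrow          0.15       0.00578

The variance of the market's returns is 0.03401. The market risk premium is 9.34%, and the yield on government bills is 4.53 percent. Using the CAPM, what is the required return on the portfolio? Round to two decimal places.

14.63%

β_Paxton = 0.06500 / 0.03401 = 1.9112
β_Calder = 0.05492 / 0.03401 = 1.6148
β_Norwood = 0.02832 / 0.03401 = 0.8327
β_Farrow = 0.00578 / 0.03401 = 0.1700
β_P = Σ w_i β_i = 0.17×1.9112 + 0.21×1.6148 + 0.47×0.8327 + 0.15×0.1700 = 1.0809
E(R_P) = R_f + β_P × MRP = 4.53% + 1.0809 × 9.34% = 14.63%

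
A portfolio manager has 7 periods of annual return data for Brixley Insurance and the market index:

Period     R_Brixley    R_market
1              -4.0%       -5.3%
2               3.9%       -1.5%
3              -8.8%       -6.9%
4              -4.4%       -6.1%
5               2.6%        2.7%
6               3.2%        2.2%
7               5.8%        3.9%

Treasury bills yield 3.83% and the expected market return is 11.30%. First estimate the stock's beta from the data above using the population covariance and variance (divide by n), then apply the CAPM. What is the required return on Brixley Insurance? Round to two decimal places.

12.00%

Mean R_i = (-4.0 + 3.9 − 8.8 − 4.4 + 2.6 + 3.2 + 5.8) / 7 = -0.2429%
Mean R_m = (-5.3 − 1.5 − 6.9 − 6.1 + 2.7 + 2.2 + 3.9) / 7 = -1.5714%
Σ(R_i − R̄_i)(R_m − R̄_m) = 136.9186  ⇒  Cov = 136.9186 / 7 = 19.5598
Σ(R_m − R̄_m)² = 125.2143  ⇒  Var(R_m) = 125.2143 / 7 = 17.8878
β = Cov / Var(R_m) = 19.5598 / 17.8878 = 1.0935
MRP = 11.30% − 3.83% = 7.47%
E(R) = R_f + β × MRP = 3.83% + 1.0935 × 7.47% = 12.00%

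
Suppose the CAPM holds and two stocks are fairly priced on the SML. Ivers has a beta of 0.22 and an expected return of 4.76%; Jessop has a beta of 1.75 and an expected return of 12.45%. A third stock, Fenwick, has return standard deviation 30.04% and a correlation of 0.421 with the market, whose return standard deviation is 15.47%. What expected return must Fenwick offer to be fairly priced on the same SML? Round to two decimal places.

MRP = (12.45% − 4.76%) / (1.75 − 0.22) = 5.0261%
R_f = 4.76% − 0.22 × 5.0261% = 3.6543%
β_Fenwick = ρ·σ_i/σ_m = 0.421 × 30.04 / 15.47 = 0.8175
E(R_Fenwick) = R_f + β × MRP = 3.6543% + 0.8175 × 5.0261% = 7.76%

7.76%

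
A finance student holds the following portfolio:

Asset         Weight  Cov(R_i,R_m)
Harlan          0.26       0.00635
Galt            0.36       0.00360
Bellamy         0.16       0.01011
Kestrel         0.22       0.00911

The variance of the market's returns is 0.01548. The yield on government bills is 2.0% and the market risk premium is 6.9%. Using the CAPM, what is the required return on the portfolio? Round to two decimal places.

4.93%

β_Harlan = 0.00635 / 0.01548 = 0.4102
β_Galt = 0.00360 / 0.01548 = 0.2326
β_Bellamy = 0.01011 / 0.01548 = 0.6531
β_Kestrel = 0.00911 / 0.01548 = 0.5885
β_P = Σ w_i β_i = 0.26×0.4102 + 0.36×0.2326 + 0.16×0.6531 + 0.22×0.5885 = 0.4244
E(R_P) = R_f + β_P × MRP = 2.0% + 0.4244 × 6.9% = 4.93%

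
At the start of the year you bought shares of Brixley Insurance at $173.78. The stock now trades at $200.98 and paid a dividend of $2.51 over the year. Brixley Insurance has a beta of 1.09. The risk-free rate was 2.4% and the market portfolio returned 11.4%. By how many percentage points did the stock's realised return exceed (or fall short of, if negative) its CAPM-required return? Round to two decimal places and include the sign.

Realised HPR = (P1 + D1 − P0) / P0 = (200.98 + 2.51 − 173.78) / 173.78 = 29.71 / 173.78 = 17.0963%
MRP = 11.4% − 2.4% = 9.00%
CAPM required = R_f + β·MRP = 2.4% + 1.09 × 9.0% = 12.2100%
α = realised − required = 17.0963% − 12.2100% = +4.89%

+4.89%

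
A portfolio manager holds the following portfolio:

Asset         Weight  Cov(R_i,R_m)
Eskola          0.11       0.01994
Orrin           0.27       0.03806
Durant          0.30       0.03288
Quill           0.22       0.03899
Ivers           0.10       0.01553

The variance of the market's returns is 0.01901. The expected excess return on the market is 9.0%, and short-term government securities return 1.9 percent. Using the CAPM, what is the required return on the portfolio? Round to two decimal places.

17.27%

β_Eskola = 0.01994 / 0.01901 = 1.0489
β_Orrin = 0.03806 / 0.01901 = 2.0021
β_Durant = 0.03288 / 0.01901 = 1.7296
β_Quill = 0.03899 / 0.01901 = 2.0510
β_Ivers = 0.01553 / 0.01901 = 0.8169
β_P = Σ w_i β_i = 0.11×1.0489 + 0.27×2.0021 + 0.30×1.7296 + 0.22×2.0510 + 0.10×0.8169 = 1.7077
E(R_P) = R_f + β_P × MRP = 1.9% + 1.7077 × 9.0% = 17.27%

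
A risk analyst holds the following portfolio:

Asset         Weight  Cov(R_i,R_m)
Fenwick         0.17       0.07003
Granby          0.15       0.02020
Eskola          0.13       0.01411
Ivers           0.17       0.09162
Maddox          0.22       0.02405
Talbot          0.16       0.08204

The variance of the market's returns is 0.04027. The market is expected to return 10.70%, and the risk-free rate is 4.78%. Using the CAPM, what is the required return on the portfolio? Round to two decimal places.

12.24%

β_Fenwick = 0.07003 / 0.04027 = 1.7390
β_Granby = 0.02020 / 0.04027 = 0.5016
β_Eskola = 0.01411 / 0.04027 = 0.3504
β_Ivers = 0.09162 / 0.04027 = 2.2751
β_Maddox = 0.02405 / 0.04027 = 0.5972
β_Talbot = 0.08204 / 0.04027 = 2.0372
β_P = Σ w_i β_i = 0.17×1.7390 + 0.15×0.5016 + 0.13×0.3504 + 0.17×2.2751 + 0.22×0.5972 + 0.16×2.0372 = 1.2605
MRP = 10.70% − 4.78% = 5.92%
E(R_P) = R_f + β_P × MRP = 4.78% + 1.2605 × 5.92% = 12.24%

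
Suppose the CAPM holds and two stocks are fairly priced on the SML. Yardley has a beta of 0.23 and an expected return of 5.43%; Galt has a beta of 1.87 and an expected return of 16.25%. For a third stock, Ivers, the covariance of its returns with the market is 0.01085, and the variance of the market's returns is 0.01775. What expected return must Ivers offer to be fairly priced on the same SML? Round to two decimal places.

MRP = (16.25% − 5.43%) / (1.87 − 0.23) = 6.5976%
R_f = 5.43% − 0.23 × 6.5976% = 3.9126%
β_Ivers = Cov / Var(R_m) = 0.01085 / 0.01775 = 0.6113
E(R_Ivers) = R_f + β × MRP = 3.9126% + 0.6113 × 6.5976% = 7.95%

7.95%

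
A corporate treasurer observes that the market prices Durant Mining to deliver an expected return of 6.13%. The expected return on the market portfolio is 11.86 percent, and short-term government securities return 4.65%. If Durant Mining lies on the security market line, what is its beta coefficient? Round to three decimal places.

0.205

MRP = 11.86% − 4.65% = 7.21%
β = (E(R) − R_f) / MRP = (6.13% − 4.65%) / 7.21% = 1.48% / 7.21% = 0.205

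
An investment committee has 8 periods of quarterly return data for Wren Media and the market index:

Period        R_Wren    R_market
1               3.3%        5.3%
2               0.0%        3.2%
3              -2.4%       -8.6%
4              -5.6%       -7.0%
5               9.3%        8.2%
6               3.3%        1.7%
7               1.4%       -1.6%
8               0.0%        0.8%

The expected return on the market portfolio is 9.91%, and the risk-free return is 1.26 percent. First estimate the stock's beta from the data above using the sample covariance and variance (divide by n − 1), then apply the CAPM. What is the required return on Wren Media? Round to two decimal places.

Mean R_i = (3.3 + 0.0 − 2.4 − 5.6 + 9.3 + 3.3 + 1.4 + 0.0) / 8 = 1.1625%
Mean R_m = (5.3 + 3.2 − 8.6 − 7.0 + 8.2 + 1.7 − 1.6 + 0.8) / 8 = 0.2500%
Σ(R_i − R̄_i)(R_m − R̄_m) = 154.6350  ⇒  Cov = 154.6350 / 7 = 22.0907
Σ(R_m − R̄_m)² = 234.1200  ⇒  Var(R_m) = 234.1200 / 7 = 33.4457
β = Cov / Var(R_m) = 22.0907 / 33.4457 = 0.6605
MRP = 9.91% − 1.26% = 8.65%
E(R) = R_f + β × MRP = 1.26% + 0.6605 × 8.65% = 6.97%

6.97%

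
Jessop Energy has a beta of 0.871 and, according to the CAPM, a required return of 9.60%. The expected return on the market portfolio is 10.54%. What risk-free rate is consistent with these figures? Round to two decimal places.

E(R) = R_f + β(E(R_m) − R_f) = R_f(1 − β) + β·E(R_m)
9.60% = R_f × (1 − 0.871) + 0.871 × 10.54%
9.60% = R_f × 0.129 + 9.18034%
R_f = (9.60% − 9.18034%) / 0.129 = 3.25%

3.25%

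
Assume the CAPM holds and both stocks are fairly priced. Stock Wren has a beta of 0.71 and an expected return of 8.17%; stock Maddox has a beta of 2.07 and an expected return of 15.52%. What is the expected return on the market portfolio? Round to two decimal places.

9.74%

Both satisfy E(R) = R_f + β·MRP, so the slope of the SML is
MRP = (15.52% − 8.17%) / (2.07 − 0.71) = 7.35% / 1.36 = 5.4044%
R_f = E(R_Wren) − β_Wren·MRP = 8.17% − 0.71 × 5.4044% = 4.3329%
E(R_m) = R_f + MRP = 4.3329% + 5.4044% = 9.74%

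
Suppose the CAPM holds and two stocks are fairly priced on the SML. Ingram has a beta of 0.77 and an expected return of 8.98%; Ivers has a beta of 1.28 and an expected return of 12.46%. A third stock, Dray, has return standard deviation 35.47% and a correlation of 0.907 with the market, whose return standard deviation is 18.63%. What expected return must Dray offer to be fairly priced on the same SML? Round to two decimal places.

15.51%

MRP = (12.46% − 8.98%) / (1.28 − 0.77) = 6.8235%
R_f = 8.98% − 0.77 × 6.8235% = 3.7259%
β_Dray = ρ·σ_i/σ_m = 0.907 × 35.47 / 18.63 = 1.7269
E(R_Dray) = R_f + β × MRP = 3.7259% + 1.7269 × 6.8235% = 15.51%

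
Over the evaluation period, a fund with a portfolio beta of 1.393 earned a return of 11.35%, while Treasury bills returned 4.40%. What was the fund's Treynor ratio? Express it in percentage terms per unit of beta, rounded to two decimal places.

Treynor = (R_P − R_f) / β_P = (11.35% − 4.40%) / 1.3930 = 6.95% / 1.3930 = 4.99%

4.99%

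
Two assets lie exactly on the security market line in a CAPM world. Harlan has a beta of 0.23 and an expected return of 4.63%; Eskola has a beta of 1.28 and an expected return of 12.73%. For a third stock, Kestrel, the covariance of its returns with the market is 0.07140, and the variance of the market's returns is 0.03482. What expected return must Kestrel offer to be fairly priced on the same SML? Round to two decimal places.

MRP = (12.73% − 4.63%) / (1.28 − 0.23) = 7.7143%
R_f = 4.63% − 0.23 × 7.7143% = 2.8557%
β_Kestrel = Cov / Var(R_m) = 0.07140 / 0.03482 = 2.0505
E(R_Kestrel) = R_f + β × MRP = 2.8557% + 2.0505 × 7.7143% = 18.67%

18.67%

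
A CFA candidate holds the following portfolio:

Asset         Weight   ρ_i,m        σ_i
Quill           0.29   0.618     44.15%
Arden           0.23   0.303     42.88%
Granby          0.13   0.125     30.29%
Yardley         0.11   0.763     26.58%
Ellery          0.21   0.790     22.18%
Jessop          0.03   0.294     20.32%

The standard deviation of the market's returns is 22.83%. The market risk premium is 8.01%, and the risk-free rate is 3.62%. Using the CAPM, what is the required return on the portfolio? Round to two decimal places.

β_Quill = 0.618 × 44.15% / 22.83% = 1.1951
β_Arden = 0.303 × 42.88% / 22.83% = 0.5691
β_Granby = 0.125 × 30.29% / 22.83% = 0.1658
β_Yardley = 0.763 × 26.58% / 22.83% = 0.8883
β_Ellery = 0.790 × 22.18% / 22.83% = 0.7675
β_Jessop = 0.294 × 20.32% / 22.83% = 0.2617
β_P = Σ w_i β_i = 0.29×1.1951 + 0.23×0.5691 + 0.13×0.1658 + 0.11×0.8883 + 0.21×0.7675 + 0.03×0.2617 = 0.7658
E(R_P) = R_f + β_P × MRP = 3.62% + 0.7658 × 8.01% = 9.75%

9.75%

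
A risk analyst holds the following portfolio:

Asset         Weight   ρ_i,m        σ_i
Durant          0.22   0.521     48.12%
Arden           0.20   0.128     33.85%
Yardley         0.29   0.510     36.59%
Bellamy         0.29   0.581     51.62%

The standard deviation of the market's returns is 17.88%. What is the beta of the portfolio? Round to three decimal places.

β_Durant = 0.521 × 48.12% / 17.88% = 1.4022
β_Arden = 0.128 × 33.85% / 17.88% = 0.2423
β_Yardley = 0.510 × 36.59% / 17.88% = 1.0437
β_Bellamy = 0.581 × 51.62% / 17.88% = 1.6774
β_P = Σ w_i β_i = 0.22×1.4022 + 0.20×0.2423 + 0.29×1.0437 + 0.29×1.6774 = 1.1461

1.146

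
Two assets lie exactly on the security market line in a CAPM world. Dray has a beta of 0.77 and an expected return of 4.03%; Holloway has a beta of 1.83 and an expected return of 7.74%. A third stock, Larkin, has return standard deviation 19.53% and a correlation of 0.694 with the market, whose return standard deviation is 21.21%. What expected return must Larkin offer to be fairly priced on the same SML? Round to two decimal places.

3.57%

MRP = (7.74% − 4.03%) / (1.83 − 0.77) = 3.5000%
R_f = 4.03% − 0.77 × 3.5000% = 1.3350%
β_Larkin = ρ·σ_i/σ_m = 0.694 × 19.53 / 21.21 = 0.6390
E(R_Larkin) = R_f + β × MRP = 1.3350% + 0.6390 × 3.5000% = 3.57%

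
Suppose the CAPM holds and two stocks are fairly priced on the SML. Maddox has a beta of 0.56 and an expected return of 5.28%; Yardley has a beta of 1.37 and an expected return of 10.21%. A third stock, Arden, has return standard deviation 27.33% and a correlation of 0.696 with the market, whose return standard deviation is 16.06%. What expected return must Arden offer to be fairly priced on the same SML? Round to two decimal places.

MRP = (10.21% − 5.28%) / (1.37 − 0.56) = 6.0864%
R_f = 5.28% − 0.56 × 6.0864% = 1.8716%
β_Arden = ρ·σ_i/σ_m = 0.696 × 27.33 / 16.06 = 1.1844
E(R_Arden) = R_f + β × MRP = 1.8716% + 1.1844 × 6.0864% = 9.08%

9.08%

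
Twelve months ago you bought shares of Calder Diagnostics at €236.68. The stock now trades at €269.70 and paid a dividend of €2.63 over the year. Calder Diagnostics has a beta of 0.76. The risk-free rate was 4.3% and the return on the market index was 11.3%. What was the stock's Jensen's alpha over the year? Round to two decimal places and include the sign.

Realised HPR = (P1 + D1 − P0) / P0 = (269.70 + 2.63 − 236.68) / 236.68 = 35.65 / 236.68 = 15.0625%
MRP = 11.3% − 4.3% = 7.00%
CAPM required = R_f + β·MRP = 4.3% + 0.76 × 7.0% = 9.6200%
α = realised − required = 15.0625% − 9.6200% = +5.44%

+5.44%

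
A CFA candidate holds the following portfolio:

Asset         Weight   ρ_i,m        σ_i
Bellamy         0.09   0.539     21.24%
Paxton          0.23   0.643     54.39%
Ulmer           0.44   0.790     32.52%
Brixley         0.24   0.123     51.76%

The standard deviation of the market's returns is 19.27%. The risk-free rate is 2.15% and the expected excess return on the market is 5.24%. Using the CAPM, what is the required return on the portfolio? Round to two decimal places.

β_Bellamy = 0.539 × 21.24% / 19.27% = 0.5941
β_Paxton = 0.643 × 54.39% / 19.27% = 1.8149
β_Ulmer = 0.790 × 32.52% / 19.27% = 1.3332
β_Brixley = 0.123 × 51.76% / 19.27% = 0.3304
β_P = Σ w_i β_i = 0.09×0.5941 + 0.23×1.8149 + 0.44×1.3332 + 0.24×0.3304 = 1.1368
E(R_P) = R_f + β_P × MRP = 2.15% + 1.1368 × 5.24% = 8.11%

8.11%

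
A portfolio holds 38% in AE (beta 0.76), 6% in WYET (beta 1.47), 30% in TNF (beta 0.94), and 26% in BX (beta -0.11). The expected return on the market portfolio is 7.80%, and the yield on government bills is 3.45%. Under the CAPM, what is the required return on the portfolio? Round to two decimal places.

β_P = Σ w_i β_i = 0.38×0.76 + 0.06×1.47 + 0.30×0.94 + 0.26×-0.11 = 0.6304
MRP = 7.80% − 3.45% = 4.35%
E(R_P) = R_f + β_P × MRP = 3.45% + 0.6304 × 4.35% = 6.19%

6.19%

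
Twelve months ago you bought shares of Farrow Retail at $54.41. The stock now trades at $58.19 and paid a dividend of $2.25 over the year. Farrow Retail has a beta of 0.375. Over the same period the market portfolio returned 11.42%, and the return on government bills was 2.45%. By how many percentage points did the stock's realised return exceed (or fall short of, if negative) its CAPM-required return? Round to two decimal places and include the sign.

+5.27%

Realised HPR = (P1 + D1 − P0) / P0 = (58.19 + 2.25 − 54.41) / 54.41 = 6.03 / 54.41 = 11.0825%
MRP = 11.42% − 2.45% = 8.97%
CAPM required = R_f + β·MRP = 2.45% + 0.375 × 8.97% = 5.81375%
α = realised − required = 11.0825% − 5.81375% = +5.27%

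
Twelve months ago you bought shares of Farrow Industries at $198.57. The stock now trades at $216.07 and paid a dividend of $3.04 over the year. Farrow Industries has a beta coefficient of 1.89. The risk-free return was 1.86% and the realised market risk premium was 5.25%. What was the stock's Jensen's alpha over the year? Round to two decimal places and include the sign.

Realised HPR = (P1 + D1 − P0) / P0 = (216.07 + 3.04 − 198.57) / 198.57 = 20.54 / 198.57 = 10.3440%
CAPM required = R_f + β·MRP = 1.86% + 1.89 × 5.25% = 11.7825%
α = realised − required = 10.3440% − 11.7825% = -1.44%

-1.44%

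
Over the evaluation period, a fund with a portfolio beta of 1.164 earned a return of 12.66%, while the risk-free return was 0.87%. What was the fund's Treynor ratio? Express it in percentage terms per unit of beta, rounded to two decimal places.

Treynor = (R_P − R_f) / β_P = (12.66% − 0.87%) / 1.1640 = 11.79% / 1.1640 = 10.13%

10.13%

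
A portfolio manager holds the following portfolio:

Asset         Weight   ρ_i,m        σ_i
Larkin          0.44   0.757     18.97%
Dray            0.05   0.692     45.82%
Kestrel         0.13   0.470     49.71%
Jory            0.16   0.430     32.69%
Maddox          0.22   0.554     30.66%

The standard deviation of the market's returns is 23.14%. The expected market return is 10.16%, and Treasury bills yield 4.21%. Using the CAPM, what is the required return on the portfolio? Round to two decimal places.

β_Larkin = 0.757 × 18.97% / 23.14% = 0.6206
β_Dray = 0.692 × 45.82% / 23.14% = 1.3702
β_Kestrel = 0.470 × 49.71% / 23.14% = 1.0097
β_Jory = 0.430 × 32.69% / 23.14% = 0.6075
β_Maddox = 0.554 × 30.66% / 23.14% = 0.7340
β_P = Σ w_i β_i = 0.44×0.6206 + 0.05×1.3702 + 0.13×1.0097 + 0.16×0.6075 + 0.22×0.7340 = 0.7315
MRP = 10.16% − 4.21% = 5.95%
E(R_P) = R_f + β_P × MRP = 4.21% + 0.7315 × 5.95% = 8.56%

8.56%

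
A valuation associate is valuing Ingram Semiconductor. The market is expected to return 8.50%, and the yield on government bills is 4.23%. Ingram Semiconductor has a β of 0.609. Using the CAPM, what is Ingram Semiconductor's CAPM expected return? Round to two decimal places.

6.83%

Market risk premium = E(R_m) − R_f = 8.50% − 4.23% = 4.27%
E(R) = R_f + β × MRP = 4.23% + 0.609 × 4.27% = 6.83%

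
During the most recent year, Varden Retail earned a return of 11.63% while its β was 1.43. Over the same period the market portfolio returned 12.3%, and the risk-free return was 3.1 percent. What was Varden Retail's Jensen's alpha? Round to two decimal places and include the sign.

-4.63%

Market excess return = 12.3% − 3.1% = 9.20%
CAPM benchmark = R_f + β(R_m − R_f) = 3.1% + 1.43 × 9.2% = 16.2560%
α = actual − benchmark = 11.63% − 16.2560% = -4.63%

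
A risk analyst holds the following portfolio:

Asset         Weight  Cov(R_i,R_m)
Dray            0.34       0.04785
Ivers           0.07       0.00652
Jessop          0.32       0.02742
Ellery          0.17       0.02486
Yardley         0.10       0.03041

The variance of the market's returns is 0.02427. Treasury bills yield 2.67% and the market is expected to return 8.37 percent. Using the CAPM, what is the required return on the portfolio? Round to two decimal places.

10.37%

β_Dray = 0.04785 / 0.02427 = 1.9716
β_Ivers = 0.00652 / 0.02427 = 0.2686
β_Jessop = 0.02742 / 0.02427 = 1.1298
β_Ellery = 0.02486 / 0.02427 = 1.0243
β_Yardley = 0.03041 / 0.02427 = 1.2530
β_P = Σ w_i β_i = 0.34×1.9716 + 0.07×0.2686 + 0.32×1.1298 + 0.17×1.0243 + 0.10×1.2530 = 1.3501
MRP = 8.37% − 2.67% = 5.70%
E(R_P) = R_f + β_P × MRP = 2.67% + 1.3501 × 5.70% = 10.37%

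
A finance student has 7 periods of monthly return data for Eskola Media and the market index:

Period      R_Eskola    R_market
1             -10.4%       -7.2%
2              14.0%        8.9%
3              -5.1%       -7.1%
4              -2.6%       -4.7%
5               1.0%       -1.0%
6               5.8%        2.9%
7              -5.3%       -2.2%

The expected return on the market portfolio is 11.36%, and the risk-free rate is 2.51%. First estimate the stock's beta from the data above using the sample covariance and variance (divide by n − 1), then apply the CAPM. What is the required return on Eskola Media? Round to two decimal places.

14.39%

Mean R_i = (-10.4 + 14.0 − 5.1 − 2.6 + 1.0 + 5.8 − 5.3) / 7 = -0.3714%
Mean R_m = (-7.2 + 8.9 − 7.1 − 4.7 − 1.0 + 2.9 − 2.2) / 7 = -1.4857%
Σ(R_i − R̄_i)(R_m − R̄_m) = 271.5271  ⇒  Cov = 271.5271 / 6 = 45.2545
Σ(R_m − R̄_m)² = 202.3486  ⇒  Var(R_m) = 202.3486 / 6 = 33.7248
β = Cov / Var(R_m) = 45.2545 / 33.7248 = 1.3419
MRP = 11.36% − 2.51% = 8.85%
E(R) = R_f + β × MRP = 2.51% + 1.3419 × 8.85% = 14.39%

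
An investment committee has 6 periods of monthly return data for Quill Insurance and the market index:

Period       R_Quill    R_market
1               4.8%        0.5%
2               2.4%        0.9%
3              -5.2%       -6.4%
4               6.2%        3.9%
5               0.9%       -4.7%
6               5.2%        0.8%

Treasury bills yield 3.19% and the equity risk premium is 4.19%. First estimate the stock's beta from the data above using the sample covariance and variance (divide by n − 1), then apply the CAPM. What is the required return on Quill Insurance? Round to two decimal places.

7.27%

Mean R_i = (4.8 + 2.4 − 5.2 + 6.2 + 0.9 + 5.2) / 6 = 2.3833%
Mean R_m = (0.5 + 0.9 − 6.4 + 3.9 − 4.7 + 0.8) / 6 = -0.8333%
Σ(R_i − R̄_i)(R_m − R̄_m) = 73.8667  ⇒  Cov = 73.8667 / 5 = 14.7733
Σ(R_m − R̄_m)² = 75.7933  ⇒  Var(R_m) = 75.7933 / 5 = 15.1587
β = Cov / Var(R_m) = 14.7733 / 15.1587 = 0.9746
E(R) = R_f + β × MRP = 3.19% + 0.9746 × 4.19% = 7.27%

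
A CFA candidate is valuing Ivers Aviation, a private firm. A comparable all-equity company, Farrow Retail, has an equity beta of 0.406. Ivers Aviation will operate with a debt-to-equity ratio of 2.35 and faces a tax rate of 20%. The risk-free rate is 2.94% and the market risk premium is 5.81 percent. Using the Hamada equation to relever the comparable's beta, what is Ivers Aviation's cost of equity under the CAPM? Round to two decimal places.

9.73%

β_L = β_U × [1 + (1 − t)(D/E)] = 0.406 × [1 + (1 − 0.20) × 2.35]
    = 0.406 × [1 + 0.80 × 2.35] = 0.406 × 2.8800 = 1.1693
E(R) = R_f + β_L × MRP = 2.94% + 1.1693 × 5.81% = 9.73%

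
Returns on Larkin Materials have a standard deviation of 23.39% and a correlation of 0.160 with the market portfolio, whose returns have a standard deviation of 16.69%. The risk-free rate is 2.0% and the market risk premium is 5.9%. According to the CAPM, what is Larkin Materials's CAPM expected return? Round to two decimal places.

β = ρ × σ_i / σ_m = 0.160 × 23.39% / 16.69% = 0.2242
E(R) = 2.0% + 0.2242 × 5.9% = 3.32%

3.32%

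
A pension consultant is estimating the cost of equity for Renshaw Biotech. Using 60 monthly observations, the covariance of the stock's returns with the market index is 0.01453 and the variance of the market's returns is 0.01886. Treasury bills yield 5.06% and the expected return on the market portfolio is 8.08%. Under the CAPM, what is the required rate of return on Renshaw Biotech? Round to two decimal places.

β = Cov(R_i, R_m) / Var(R_m) = 0.01453 / 0.01886 = 0.7704
MRP = 8.08% − 5.06% = 3.02%
E(R) = R_f + β × MRP = 5.06% + 0.7704 × 3.02% = 7.39%

7.39%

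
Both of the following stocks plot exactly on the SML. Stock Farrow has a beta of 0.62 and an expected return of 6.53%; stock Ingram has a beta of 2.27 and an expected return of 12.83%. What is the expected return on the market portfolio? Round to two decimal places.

7.98%

Both satisfy E(R) = R_f + β·MRP, so the slope of the SML is
MRP = (12.83% − 6.53%) / (2.27 − 0.62) = 6.30% / 1.65 = 3.8182%
R_f = E(R_Farrow) − β_Farrow·MRP = 6.53% − 0.62 × 3.8182% = 4.1627%
E(R_m) = R_f + MRP = 4.1627% + 3.8182% = 7.98%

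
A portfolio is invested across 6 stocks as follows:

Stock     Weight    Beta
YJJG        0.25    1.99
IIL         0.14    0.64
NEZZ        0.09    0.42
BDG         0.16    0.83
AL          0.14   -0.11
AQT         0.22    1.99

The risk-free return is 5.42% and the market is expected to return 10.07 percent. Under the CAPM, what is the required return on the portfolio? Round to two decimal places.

10.91%

β_P = Σ w_i β_i = 0.25×1.99 + 0.14×0.64 + 0.09×0.42 + 0.16×0.83 + 0.14×-0.11 + 0.22×1.99 = 1.1801
MRP = 10.07% − 5.42% = 4.65%
E(R_P) = R_f + β_P × MRP = 5.42% + 1.1801 × 4.65% = 10.91%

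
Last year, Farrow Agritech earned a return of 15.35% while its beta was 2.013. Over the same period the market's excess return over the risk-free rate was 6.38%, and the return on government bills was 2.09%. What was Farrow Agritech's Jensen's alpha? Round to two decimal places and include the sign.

CAPM benchmark = R_f + β(R_m − R_f) = 2.09% + 2.013 × 6.38% = 14.93294%
α = actual − benchmark = 15.35% − 14.93294% = +0.42%

+0.42%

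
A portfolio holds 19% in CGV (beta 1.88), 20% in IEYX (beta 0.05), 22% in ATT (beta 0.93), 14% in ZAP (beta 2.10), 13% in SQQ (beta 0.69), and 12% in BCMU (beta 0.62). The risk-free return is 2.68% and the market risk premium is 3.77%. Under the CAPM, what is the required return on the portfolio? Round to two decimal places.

β_P = Σ w_i β_i = 0.19×1.88 + 0.20×0.05 + 0.22×0.93 + 0.14×2.10 + 0.13×0.69 + 0.12×0.62 = 1.0299
E(R_P) = R_f + β_P × MRP = 2.68% + 1.0299 × 3.77% = 6.56%

6.56%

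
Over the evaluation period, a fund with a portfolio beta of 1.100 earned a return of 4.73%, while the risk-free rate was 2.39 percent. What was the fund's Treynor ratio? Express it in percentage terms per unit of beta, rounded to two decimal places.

2.13%

Treynor = (R_P − R_f) / β_P = (4.73% − 2.39%) / 1.1000 = 2.34% / 1.1000 = 2.13%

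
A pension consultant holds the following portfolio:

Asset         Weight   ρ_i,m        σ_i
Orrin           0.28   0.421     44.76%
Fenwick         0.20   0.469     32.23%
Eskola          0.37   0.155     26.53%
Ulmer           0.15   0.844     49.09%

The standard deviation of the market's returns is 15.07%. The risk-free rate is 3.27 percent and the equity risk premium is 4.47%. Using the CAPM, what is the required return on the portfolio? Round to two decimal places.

8.03%

β_Orrin = 0.421 × 44.76% / 15.07% = 1.2504
β_Fenwick = 0.469 × 32.23% / 15.07% = 1.0030
β_Eskola = 0.155 × 26.53% / 15.07% = 0.2729
β_Ulmer = 0.844 × 49.09% / 15.07% = 2.7493
β_P = Σ w_i β_i = 0.28×1.2504 + 0.20×1.0030 + 0.37×0.2729 + 0.15×2.7493 = 1.0641
E(R_P) = R_f + β_P × MRP = 3.27% + 1.0641 × 4.47% = 8.03%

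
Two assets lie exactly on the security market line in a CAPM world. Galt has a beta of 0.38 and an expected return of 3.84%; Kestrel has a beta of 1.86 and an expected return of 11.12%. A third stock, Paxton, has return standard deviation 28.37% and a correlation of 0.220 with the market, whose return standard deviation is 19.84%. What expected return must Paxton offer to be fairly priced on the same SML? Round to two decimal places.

3.52%

MRP = (11.12% − 3.84%) / (1.86 − 0.38) = 4.9189%
R_f = 3.84% − 0.38 × 4.9189% = 1.9708%
β_Paxton = ρ·σ_i/σ_m = 0.220 × 28.37 / 19.84 = 0.3146
E(R_Paxton) = R_f + β × MRP = 1.9708% + 0.3146 × 4.9189% = 3.52%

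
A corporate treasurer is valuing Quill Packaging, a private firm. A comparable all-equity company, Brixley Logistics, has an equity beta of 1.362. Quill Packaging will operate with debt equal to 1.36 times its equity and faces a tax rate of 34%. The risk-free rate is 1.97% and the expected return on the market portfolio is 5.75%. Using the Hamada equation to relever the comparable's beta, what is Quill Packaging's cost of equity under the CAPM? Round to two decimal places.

11.74%

β_L = β_U × [1 + (1 − t)(D/E)] = 1.362 × [1 + (1 − 0.34) × 1.36]
    = 1.362 × [1 + 0.66 × 1.36] = 1.362 × 1.8976 = 2.5845
MRP = 5.75% − 1.97% = 3.78%
E(R) = R_f + β_L × MRP = 1.97% + 2.5845 × 3.78% = 11.74%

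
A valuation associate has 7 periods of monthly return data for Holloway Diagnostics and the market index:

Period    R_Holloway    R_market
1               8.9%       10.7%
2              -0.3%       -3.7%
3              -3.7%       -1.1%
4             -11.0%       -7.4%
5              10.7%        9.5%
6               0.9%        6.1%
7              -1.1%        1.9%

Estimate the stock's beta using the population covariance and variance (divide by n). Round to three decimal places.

0.993

Mean R_i = (8.9 − 0.3 − 3.7 − 11.0 + 10.7 + 0.9 − 1.1) / 7 = 0.6286%
Mean R_m = (10.7 − 3.7 − 1.1 − 7.4 + 9.5 + 6.1 + 1.9) / 7 = 2.2857%
Σ(R_i − R̄_i)(R_m − R̄_m) = 276.8029  ⇒  Cov = 276.8029 / 7 = 39.5433
Σ(R_m − R̄_m)² = 278.6486  ⇒  Var(R_m) = 278.6486 / 7 = 39.8069
β = Cov / Var(R_m) = 39.5433 / 39.8069 = 0.9934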